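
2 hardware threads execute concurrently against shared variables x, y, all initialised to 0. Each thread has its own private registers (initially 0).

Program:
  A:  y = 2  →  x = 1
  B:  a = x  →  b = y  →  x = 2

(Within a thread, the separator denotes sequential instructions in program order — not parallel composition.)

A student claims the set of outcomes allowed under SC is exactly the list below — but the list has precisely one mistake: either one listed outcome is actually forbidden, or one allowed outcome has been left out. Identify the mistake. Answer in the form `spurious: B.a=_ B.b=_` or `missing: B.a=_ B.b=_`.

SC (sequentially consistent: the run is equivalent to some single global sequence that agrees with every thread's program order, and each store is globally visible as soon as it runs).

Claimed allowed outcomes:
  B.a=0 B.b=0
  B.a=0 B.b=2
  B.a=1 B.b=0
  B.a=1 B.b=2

outcome vector order: (B.a,B.b)
SC (3): (0,0) (0,2) (1,2)
claimed∖SC = {(1,0)}

spurious: B.a=1 B.b=0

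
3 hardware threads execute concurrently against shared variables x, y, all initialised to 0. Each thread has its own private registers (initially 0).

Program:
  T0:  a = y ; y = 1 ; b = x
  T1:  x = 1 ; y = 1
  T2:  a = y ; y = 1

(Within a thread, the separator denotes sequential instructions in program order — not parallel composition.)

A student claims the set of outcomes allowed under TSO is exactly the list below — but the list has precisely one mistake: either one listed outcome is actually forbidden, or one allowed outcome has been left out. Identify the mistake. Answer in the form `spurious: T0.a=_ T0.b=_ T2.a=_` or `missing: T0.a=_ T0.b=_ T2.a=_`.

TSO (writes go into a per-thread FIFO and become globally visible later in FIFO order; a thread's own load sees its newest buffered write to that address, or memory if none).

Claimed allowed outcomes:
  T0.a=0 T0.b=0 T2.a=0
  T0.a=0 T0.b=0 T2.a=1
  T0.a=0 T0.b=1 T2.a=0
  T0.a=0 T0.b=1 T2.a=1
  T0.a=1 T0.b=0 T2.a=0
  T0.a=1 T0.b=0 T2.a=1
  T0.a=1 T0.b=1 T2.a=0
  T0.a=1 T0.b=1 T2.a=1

outcome vector order: (T0.a,T0.b,T2.a)
TSO: 7 outcomes — {<0 0 0>; <0 0 1>; <0 1 0>; <0 1 1>; <1 0 0>; <1 1 0>; <1 1 1>}
claimed∖TSO = {<1 0 1>}

spurious: T0.a=1 T0.b=0 T2.a=1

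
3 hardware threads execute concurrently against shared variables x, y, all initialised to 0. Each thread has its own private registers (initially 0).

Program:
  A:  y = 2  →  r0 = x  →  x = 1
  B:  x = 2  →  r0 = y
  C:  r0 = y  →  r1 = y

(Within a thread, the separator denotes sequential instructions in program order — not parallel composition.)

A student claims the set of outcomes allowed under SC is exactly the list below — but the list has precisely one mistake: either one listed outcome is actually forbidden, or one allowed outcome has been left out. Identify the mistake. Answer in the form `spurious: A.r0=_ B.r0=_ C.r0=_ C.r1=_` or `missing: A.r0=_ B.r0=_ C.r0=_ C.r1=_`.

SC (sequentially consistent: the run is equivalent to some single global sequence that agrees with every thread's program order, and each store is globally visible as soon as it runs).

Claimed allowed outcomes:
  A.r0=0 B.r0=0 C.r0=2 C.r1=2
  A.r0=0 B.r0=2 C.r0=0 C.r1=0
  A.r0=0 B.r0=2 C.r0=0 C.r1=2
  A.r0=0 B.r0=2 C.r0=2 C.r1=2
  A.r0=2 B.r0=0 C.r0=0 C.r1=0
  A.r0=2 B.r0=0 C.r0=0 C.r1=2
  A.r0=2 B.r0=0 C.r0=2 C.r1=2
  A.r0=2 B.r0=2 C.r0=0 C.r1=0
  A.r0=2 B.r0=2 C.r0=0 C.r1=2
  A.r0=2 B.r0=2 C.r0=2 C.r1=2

outcome vector order: (A.r0,B.r0,C.r0,C.r1)
SC (9): (0,2,0,0); (0,2,0,2); (0,2,2,2); (2,0,0,0); (2,0,0,2); (2,0,2,2); (2,2,0,0); (2,2,0,2); (2,2,2,2)
claimed∖SC = {(0,0,2,2)}

spurious: A.r0=0 B.r0=0 C.r0=2 C.r1=2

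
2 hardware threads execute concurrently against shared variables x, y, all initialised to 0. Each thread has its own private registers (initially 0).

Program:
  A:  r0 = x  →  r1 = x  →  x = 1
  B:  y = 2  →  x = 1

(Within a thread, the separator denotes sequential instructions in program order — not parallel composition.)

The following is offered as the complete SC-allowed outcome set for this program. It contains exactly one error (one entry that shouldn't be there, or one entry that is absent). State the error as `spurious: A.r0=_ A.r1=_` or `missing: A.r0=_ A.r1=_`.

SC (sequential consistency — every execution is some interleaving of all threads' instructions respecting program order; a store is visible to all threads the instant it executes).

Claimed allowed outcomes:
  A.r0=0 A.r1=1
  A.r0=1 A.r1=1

outcome vector order: (A.r0,A.r1)
[SC] allowed = {00; 01; 11}
SC∖claimed = {00}

missing: A.r0=0 A.r1=0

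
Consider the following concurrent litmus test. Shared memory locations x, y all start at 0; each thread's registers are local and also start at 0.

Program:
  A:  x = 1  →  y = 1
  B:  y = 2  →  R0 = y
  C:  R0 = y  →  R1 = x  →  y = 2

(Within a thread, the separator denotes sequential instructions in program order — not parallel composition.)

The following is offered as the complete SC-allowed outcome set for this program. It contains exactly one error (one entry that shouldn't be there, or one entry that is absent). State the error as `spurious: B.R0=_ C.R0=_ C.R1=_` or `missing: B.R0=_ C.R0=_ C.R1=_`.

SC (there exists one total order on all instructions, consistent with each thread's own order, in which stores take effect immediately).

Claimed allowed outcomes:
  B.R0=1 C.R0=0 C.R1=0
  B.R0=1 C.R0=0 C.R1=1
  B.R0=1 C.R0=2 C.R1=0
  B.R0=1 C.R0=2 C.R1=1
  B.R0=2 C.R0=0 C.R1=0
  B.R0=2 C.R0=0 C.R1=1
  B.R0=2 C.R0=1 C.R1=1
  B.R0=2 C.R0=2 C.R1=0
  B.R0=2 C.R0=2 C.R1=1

missing: B.R0=1 C.R0=1 C.R1=1

outcome vector order: (B.R0,C.R0,C.R1)
SC: 10 outcomes — {<1 0 0> <1 0 1> <1 1 1> <1 2 0> <1 2 1> <2 0 0> <2 0 1> <2 1 1> <2 2 0> <2 2 1>}
SC∖claimed = {<1 1 1>}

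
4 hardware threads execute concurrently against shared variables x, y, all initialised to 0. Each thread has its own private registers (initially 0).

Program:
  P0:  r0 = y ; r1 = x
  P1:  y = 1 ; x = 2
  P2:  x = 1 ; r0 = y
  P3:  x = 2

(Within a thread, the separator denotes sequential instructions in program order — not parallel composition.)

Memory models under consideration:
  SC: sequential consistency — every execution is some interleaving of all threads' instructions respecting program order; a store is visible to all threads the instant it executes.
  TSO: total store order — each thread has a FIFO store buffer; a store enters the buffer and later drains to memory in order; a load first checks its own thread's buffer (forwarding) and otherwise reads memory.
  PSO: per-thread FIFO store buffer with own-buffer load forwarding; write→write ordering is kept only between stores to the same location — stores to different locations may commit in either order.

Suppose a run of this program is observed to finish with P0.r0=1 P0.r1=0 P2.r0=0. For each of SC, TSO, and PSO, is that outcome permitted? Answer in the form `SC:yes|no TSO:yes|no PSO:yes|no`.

outcome vector order: (P0.r0,P0.r1,P2.r0)
SC: 11 outcomes — {0/0/0, 0/0/1, 0/1/0, 0/1/1, 0/2/0, 0/2/1, 1/0/1, 1/1/0, 1/1/1, 1/2/0, 1/2/1}
TSO: 12 outcomes — {0/0/0, 0/0/1, 0/1/0, 0/1/1, 0/2/0, 0/2/1, 1/0/0, 1/0/1, 1/1/0, 1/1/1, 1/2/0, 1/2/1}
PSO: 12 outcomes — {0/0/0, 0/0/1, 0/1/0, 0/1/1, 0/2/0, 0/2/1, 1/0/0, 1/0/1, 1/1/0, 1/1/1, 1/2/0, 1/2/1}
target 1/0/0 ∈ {TSO,PSO}

SC:no TSO:yes PSO:yes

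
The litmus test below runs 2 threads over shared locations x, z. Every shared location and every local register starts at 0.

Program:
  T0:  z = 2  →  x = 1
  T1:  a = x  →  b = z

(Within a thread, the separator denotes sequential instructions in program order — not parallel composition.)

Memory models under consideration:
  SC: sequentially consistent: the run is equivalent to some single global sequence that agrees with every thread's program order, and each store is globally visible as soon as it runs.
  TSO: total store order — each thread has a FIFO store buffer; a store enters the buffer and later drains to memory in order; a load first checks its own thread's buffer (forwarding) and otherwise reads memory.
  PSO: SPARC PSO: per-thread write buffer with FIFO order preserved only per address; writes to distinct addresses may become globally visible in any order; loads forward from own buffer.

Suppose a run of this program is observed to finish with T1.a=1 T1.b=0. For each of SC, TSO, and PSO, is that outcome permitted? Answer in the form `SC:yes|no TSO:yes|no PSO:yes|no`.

SC:no TSO:no PSO:yes

outcome vector order: (T1.a,T1.b)
SC: 3 outcomes — {(0,0) (0,2) (1,2)}
TSO: 3 outcomes — {(0,0) (0,2) (1,2)}
PSO: 4 outcomes — {(0,0) (0,2) (1,0) (1,2)}
target (1,0) ∈ {PSO}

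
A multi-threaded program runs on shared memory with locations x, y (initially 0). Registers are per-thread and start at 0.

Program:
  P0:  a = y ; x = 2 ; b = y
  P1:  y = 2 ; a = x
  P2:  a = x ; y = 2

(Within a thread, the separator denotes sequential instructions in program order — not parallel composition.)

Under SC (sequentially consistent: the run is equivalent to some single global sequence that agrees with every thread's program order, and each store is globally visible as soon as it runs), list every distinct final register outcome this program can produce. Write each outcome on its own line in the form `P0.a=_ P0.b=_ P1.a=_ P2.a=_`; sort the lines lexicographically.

outcome vector order: (P0.a,P0.b,P1.a,P2.a)
|SC outcomes| = 10

P0.a=0 P0.b=0 P1.a=2 P2.a=0
P0.a=0 P0.b=0 P1.a=2 P2.a=2
P0.a=0 P0.b=2 P1.a=0 P2.a=0
P0.a=0 P0.b=2 P1.a=0 P2.a=2
P0.a=0 P0.b=2 P1.a=2 P2.a=0
P0.a=0 P0.b=2 P1.a=2 P2.a=2
P0.a=2 P0.b=2 P1.a=0 P2.a=0
P0.a=2 P0.b=2 P1.a=0 P2.a=2
P0.a=2 P0.b=2 P1.a=2 P2.a=0
P0.a=2 P0.b=2 P1.a=2 P2.a=2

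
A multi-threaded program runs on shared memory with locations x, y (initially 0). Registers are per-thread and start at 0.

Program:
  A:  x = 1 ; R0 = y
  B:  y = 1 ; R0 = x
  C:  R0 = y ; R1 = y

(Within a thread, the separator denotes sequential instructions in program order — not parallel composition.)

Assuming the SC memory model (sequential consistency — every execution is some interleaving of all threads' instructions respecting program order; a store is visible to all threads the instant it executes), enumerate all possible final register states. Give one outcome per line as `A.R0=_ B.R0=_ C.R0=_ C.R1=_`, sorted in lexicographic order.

A.R0=0 B.R0=1 C.R0=0 C.R1=0
A.R0=0 B.R0=1 C.R0=0 C.R1=1
A.R0=0 B.R0=1 C.R0=1 C.R1=1
A.R0=1 B.R0=0 C.R0=0 C.R1=0
A.R0=1 B.R0=0 C.R0=0 C.R1=1
A.R0=1 B.R0=0 C.R0=1 C.R1=1
A.R0=1 B.R0=1 C.R0=0 C.R1=0
A.R0=1 B.R0=1 C.R0=0 C.R1=1
A.R0=1 B.R0=1 C.R0=1 C.R1=1

outcome vector order: (A.R0,B.R0,C.R0,C.R1)
|SC outcomes| = 9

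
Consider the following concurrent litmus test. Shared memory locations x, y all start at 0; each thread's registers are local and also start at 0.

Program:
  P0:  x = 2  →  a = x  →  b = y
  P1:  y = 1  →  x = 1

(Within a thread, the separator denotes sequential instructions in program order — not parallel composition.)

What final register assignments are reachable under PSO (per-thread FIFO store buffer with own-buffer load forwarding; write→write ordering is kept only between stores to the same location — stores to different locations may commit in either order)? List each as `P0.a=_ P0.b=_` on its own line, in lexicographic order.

P0.a=1 P0.b=0
P0.a=1 P0.b=1
P0.a=2 P0.b=0
P0.a=2 P0.b=1

outcome vector order: (P0.a,P0.b)
|PSO outcomes| = 4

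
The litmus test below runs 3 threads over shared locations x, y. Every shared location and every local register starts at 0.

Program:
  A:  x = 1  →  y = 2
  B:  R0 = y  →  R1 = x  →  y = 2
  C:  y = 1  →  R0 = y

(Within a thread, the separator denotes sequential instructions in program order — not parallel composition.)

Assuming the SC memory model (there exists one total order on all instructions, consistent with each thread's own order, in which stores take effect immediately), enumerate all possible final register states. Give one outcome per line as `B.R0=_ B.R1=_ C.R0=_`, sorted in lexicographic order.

outcome vector order: (B.R0,B.R1,C.R0)
|SC outcomes| = 10

B.R0=0 B.R1=0 C.R0=1
B.R0=0 B.R1=0 C.R0=2
B.R0=0 B.R1=1 C.R0=1
B.R0=0 B.R1=1 C.R0=2
B.R0=1 B.R1=0 C.R0=1
B.R0=1 B.R1=0 C.R0=2
B.R0=1 B.R1=1 C.R0=1
B.R0=1 B.R1=1 C.R0=2
B.R0=2 B.R1=1 C.R0=1
B.R0=2 B.R1=1 C.R0=2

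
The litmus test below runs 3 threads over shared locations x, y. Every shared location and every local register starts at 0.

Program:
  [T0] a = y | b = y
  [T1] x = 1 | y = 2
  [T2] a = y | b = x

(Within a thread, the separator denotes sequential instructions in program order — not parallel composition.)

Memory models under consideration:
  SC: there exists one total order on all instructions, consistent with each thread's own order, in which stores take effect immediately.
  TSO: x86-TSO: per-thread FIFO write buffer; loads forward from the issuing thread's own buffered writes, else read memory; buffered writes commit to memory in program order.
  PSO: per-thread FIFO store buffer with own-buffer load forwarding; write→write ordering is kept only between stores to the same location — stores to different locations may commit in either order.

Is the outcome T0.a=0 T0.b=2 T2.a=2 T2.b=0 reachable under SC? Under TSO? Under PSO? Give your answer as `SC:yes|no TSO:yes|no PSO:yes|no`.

SC:no TSO:no PSO:yes

outcome vector order: (T0.a,T0.b,T2.a,T2.b)
under SC → <0 0 0 0>, <0 0 0 1>, <0 0 2 1>, <0 2 0 0>, <0 2 0 1>, <0 2 2 1>, <2 2 0 0>, <2 2 0 1>, <2 2 2 1>
under TSO → <0 0 0 0>, <0 0 0 1>, <0 0 2 1>, <0 2 0 0>, <0 2 0 1>, <0 2 2 1>, <2 2 0 0>, <2 2 0 1>, <2 2 2 1>
under PSO → <0 0 0 0>, <0 0 0 1>, <0 0 2 0>, <0 0 2 1>, <0 2 0 0>, <0 2 0 1>, <0 2 2 0>, <0 2 2 1>, <2 2 0 0>, <2 2 0 1>, <2 2 2 0>, <2 2 2 1>
target <0 2 2 0> ∈ {PSO}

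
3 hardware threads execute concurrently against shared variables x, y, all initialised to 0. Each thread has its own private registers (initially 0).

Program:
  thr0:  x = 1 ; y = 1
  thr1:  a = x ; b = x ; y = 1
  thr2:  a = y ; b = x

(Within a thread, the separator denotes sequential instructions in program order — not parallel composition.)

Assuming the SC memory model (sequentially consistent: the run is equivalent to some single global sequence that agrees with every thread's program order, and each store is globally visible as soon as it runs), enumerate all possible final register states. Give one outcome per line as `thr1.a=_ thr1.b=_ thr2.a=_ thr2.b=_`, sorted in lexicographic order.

thr1.a=0 thr1.b=0 thr2.a=0 thr2.b=0
thr1.a=0 thr1.b=0 thr2.a=0 thr2.b=1
thr1.a=0 thr1.b=0 thr2.a=1 thr2.b=0
thr1.a=0 thr1.b=0 thr2.a=1 thr2.b=1
thr1.a=0 thr1.b=1 thr2.a=0 thr2.b=0
thr1.a=0 thr1.b=1 thr2.a=0 thr2.b=1
thr1.a=0 thr1.b=1 thr2.a=1 thr2.b=1
thr1.a=1 thr1.b=1 thr2.a=0 thr2.b=0
thr1.a=1 thr1.b=1 thr2.a=0 thr2.b=1
thr1.a=1 thr1.b=1 thr2.a=1 thr2.b=1

outcome vector order: (thr1.a,thr1.b,thr2.a,thr2.b)
|SC outcomes| = 10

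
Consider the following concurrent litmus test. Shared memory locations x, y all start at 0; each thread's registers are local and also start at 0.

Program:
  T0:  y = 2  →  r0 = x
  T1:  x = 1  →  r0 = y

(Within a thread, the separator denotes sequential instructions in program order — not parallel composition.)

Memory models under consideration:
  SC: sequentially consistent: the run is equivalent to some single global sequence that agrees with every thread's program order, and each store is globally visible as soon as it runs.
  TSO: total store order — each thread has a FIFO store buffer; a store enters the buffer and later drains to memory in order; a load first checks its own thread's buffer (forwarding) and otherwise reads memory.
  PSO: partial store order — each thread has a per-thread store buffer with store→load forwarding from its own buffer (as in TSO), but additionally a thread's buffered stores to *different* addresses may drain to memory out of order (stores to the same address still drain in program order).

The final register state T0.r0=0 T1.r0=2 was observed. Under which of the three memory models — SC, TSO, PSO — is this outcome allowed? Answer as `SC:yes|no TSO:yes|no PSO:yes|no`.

SC:yes TSO:yes PSO:yes

outcome vector order: (T0.r0,T1.r0)
under SC → 0/2 1/0 1/2
under TSO → 0/0 0/2 1/0 1/2
under PSO → 0/0 0/2 1/0 1/2
target 0/2 ∈ {SC,TSO,PSO}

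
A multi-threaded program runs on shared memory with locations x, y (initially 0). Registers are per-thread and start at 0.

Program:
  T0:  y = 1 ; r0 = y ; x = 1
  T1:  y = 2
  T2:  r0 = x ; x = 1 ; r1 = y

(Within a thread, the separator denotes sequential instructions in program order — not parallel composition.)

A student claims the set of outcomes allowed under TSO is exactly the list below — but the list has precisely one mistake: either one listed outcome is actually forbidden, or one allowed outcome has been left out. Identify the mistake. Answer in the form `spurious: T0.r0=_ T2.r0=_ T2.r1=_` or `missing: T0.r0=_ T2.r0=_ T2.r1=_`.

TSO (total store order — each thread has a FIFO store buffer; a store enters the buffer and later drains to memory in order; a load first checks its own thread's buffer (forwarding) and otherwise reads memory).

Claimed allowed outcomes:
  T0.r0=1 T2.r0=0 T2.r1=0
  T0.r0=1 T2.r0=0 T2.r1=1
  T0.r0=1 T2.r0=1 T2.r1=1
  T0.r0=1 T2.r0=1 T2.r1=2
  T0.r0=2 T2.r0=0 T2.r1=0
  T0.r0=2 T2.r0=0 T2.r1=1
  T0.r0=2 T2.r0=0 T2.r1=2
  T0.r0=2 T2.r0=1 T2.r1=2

missing: T0.r0=1 T2.r0=0 T2.r1=2

outcome vector order: (T0.r0,T2.r0,T2.r1)
[TSO] allowed = {1/0/0, 1/0/1, 1/0/2, 1/1/1, 1/1/2, 2/0/0, 2/0/1, 2/0/2, 2/1/2}
TSO∖claimed = {1/0/2}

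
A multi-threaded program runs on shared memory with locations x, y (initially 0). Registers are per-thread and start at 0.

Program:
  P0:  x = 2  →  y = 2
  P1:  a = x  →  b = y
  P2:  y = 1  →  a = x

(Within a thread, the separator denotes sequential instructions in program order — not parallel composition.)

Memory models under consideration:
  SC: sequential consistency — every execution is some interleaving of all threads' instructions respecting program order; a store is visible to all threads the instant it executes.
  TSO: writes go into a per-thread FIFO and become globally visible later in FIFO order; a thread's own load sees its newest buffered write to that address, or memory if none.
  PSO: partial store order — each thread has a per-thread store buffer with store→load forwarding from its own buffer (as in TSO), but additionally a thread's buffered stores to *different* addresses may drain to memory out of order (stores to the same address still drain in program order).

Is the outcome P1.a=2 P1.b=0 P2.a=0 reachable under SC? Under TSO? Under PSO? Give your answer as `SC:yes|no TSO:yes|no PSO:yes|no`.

outcome vector order: (P1.a,P1.b,P2.a)
SC (11): 000, 002, 010, 012, 020, 022, 202, 210, 212, 220, 222
TSO (12): 000, 002, 010, 012, 020, 022, 200, 202, 210, 212, 220, 222
PSO (12): 000, 002, 010, 012, 020, 022, 200, 202, 210, 212, 220, 222
target 200 ∈ {TSO,PSO}

SC:no TSO:yes PSO:yes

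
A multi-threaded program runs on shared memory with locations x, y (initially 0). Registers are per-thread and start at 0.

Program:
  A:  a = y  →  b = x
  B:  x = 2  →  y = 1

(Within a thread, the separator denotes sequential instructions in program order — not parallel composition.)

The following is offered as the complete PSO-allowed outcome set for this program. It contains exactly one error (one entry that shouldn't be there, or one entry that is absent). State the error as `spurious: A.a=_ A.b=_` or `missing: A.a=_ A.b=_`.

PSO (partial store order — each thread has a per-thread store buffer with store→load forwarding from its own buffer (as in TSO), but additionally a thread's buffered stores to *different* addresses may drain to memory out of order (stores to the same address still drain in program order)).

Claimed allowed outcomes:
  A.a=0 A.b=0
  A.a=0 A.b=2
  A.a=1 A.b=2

outcome vector order: (A.a,A.b)
under PSO → (0,0), (0,2), (1,0), (1,2)
PSO∖claimed = {(1,0)}

missing: A.a=1 A.b=0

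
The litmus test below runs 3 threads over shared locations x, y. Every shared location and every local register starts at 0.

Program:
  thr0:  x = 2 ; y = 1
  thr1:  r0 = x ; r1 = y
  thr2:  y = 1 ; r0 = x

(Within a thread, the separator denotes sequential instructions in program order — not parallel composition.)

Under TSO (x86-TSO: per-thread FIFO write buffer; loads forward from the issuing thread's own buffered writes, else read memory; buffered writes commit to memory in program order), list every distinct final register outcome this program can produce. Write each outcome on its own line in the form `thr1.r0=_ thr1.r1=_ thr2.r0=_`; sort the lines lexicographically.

outcome vector order: (thr1.r0,thr1.r1,thr2.r0)
|TSO outcomes| = 8

thr1.r0=0 thr1.r1=0 thr2.r0=0
thr1.r0=0 thr1.r1=0 thr2.r0=2
thr1.r0=0 thr1.r1=1 thr2.r0=0
thr1.r0=0 thr1.r1=1 thr2.r0=2
thr1.r0=2 thr1.r1=0 thr2.r0=0
thr1.r0=2 thr1.r1=0 thr2.r0=2
thr1.r0=2 thr1.r1=1 thr2.r0=0
thr1.r0=2 thr1.r1=1 thr2.r0=2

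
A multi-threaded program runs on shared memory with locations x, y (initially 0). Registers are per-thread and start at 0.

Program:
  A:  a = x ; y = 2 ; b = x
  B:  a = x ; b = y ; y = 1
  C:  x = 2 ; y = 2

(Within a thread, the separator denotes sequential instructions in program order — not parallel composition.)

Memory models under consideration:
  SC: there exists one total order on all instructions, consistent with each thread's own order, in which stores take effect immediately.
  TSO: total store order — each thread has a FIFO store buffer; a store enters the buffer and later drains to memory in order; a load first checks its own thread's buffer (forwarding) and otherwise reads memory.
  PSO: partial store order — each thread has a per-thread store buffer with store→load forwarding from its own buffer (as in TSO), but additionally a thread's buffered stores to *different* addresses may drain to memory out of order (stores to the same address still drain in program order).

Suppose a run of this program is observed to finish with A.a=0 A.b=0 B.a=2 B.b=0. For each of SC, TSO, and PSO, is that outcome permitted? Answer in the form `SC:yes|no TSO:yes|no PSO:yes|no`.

SC:no TSO:yes PSO:yes

outcome vector order: (A.a,A.b,B.a,B.b)
[SC] allowed = {<0 0 0 0>, <0 0 0 2>, <0 0 2 2>, <0 2 0 0>, <0 2 0 2>, <0 2 2 0>, <0 2 2 2>, <2 2 0 0>, <2 2 0 2>, <2 2 2 0>, <2 2 2 2>}
[TSO] allowed = {<0 0 0 0>, <0 0 0 2>, <0 0 2 0>, <0 0 2 2>, <0 2 0 0>, <0 2 0 2>, <0 2 2 0>, <0 2 2 2>, <2 2 0 0>, <2 2 0 2>, <2 2 2 0>, <2 2 2 2>}
[PSO] allowed = {<0 0 0 0>, <0 0 0 2>, <0 0 2 0>, <0 0 2 2>, <0 2 0 0>, <0 2 0 2>, <0 2 2 0>, <0 2 2 2>, <2 2 0 0>, <2 2 0 2>, <2 2 2 0>, <2 2 2 2>}
target <0 0 2 0> ∈ {TSO,PSO}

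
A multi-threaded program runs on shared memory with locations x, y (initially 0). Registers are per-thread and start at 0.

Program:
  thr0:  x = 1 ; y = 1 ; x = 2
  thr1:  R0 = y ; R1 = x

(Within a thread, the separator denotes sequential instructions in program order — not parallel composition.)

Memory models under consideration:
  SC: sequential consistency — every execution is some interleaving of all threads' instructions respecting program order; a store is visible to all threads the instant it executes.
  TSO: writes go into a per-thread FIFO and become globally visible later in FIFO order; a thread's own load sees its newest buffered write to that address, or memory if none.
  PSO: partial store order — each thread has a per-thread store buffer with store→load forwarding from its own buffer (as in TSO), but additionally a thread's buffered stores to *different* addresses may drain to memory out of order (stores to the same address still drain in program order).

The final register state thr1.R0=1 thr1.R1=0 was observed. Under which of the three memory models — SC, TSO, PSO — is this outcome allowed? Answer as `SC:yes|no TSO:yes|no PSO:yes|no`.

outcome vector order: (thr1.R0,thr1.R1)
SC: 5 outcomes — {<0 0> <0 1> <0 2> <1 1> <1 2>}
TSO: 5 outcomes — {<0 0> <0 1> <0 2> <1 1> <1 2>}
PSO: 6 outcomes — {<0 0> <0 1> <0 2> <1 0> <1 1> <1 2>}
target <1 0> ∈ {PSO}

SC:no TSO:no PSO:yes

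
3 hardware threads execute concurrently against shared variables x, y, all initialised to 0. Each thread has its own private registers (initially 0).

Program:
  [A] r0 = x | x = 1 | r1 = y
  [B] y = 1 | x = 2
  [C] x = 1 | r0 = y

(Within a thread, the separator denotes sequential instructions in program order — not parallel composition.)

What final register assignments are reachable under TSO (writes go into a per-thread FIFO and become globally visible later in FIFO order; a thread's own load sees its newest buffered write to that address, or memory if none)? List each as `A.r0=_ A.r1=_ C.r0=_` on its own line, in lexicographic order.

outcome vector order: (A.r0,A.r1,C.r0)
|TSO outcomes| = 10

A.r0=0 A.r1=0 C.r0=0
A.r0=0 A.r1=0 C.r0=1
A.r0=0 A.r1=1 C.r0=0
A.r0=0 A.r1=1 C.r0=1
A.r0=1 A.r1=0 C.r0=0
A.r0=1 A.r1=0 C.r0=1
A.r0=1 A.r1=1 C.r0=0
A.r0=1 A.r1=1 C.r0=1
A.r0=2 A.r1=1 C.r0=0
A.r0=2 A.r1=1 C.r0=1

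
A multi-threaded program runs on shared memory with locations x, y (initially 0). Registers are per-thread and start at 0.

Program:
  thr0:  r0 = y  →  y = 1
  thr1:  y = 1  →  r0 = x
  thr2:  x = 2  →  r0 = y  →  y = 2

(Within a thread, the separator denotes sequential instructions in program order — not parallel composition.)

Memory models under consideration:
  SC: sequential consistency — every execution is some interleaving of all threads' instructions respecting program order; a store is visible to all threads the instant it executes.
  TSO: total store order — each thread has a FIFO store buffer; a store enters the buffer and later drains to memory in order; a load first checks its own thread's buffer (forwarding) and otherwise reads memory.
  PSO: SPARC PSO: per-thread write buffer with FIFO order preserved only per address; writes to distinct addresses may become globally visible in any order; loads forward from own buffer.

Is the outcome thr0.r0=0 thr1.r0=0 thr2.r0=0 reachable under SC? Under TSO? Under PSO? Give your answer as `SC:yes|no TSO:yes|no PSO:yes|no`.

SC:no TSO:yes PSO:yes

outcome vector order: (thr0.r0,thr1.r0,thr2.r0)
under SC → <0 0 1> <0 2 0> <0 2 1> <1 0 1> <1 2 0> <1 2 1> <2 0 1> <2 2 0> <2 2 1>
under TSO → <0 0 0> <0 0 1> <0 2 0> <0 2 1> <1 0 0> <1 0 1> <1 2 0> <1 2 1> <2 0 0> <2 0 1> <2 2 0> <2 2 1>
under PSO → <0 0 0> <0 0 1> <0 2 0> <0 2 1> <1 0 0> <1 0 1> <1 2 0> <1 2 1> <2 0 0> <2 0 1> <2 2 0> <2 2 1>
target <0 0 0> ∈ {TSO,PSO}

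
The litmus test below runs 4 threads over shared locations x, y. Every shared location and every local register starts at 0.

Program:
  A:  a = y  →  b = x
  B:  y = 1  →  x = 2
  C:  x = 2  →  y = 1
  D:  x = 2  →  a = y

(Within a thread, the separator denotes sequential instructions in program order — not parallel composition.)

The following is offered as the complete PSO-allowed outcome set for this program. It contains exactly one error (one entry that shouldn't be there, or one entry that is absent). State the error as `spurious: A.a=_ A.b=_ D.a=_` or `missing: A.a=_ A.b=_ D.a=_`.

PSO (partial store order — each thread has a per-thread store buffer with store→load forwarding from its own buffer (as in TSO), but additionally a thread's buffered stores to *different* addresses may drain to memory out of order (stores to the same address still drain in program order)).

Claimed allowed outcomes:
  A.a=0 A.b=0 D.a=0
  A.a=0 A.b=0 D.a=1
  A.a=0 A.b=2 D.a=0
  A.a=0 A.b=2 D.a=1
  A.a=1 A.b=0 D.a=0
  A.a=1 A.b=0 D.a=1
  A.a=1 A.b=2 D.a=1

outcome vector order: (A.a,A.b,D.a)
[PSO] allowed = {<0 0 0> <0 0 1> <0 2 0> <0 2 1> <1 0 0> <1 0 1> <1 2 0> <1 2 1>}
PSO∖claimed = {<1 2 0>}

missing: A.a=1 A.b=2 D.a=0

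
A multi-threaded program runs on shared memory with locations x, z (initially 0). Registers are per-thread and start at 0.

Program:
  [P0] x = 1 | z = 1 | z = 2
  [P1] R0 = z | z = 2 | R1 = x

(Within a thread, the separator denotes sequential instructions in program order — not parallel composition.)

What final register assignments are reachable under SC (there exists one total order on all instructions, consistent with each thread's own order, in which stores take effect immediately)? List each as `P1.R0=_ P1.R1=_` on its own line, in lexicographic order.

outcome vector order: (P1.R0,P1.R1)
|SC outcomes| = 4

P1.R0=0 P1.R1=0
P1.R0=0 P1.R1=1
P1.R0=1 P1.R1=1
P1.R0=2 P1.R1=1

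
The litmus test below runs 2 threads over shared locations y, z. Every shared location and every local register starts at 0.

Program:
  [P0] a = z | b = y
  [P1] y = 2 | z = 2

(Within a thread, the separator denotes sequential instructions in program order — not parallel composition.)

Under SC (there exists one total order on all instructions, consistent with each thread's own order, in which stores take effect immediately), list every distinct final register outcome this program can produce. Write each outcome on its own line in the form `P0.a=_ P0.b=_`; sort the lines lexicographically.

outcome vector order: (P0.a,P0.b)
|SC outcomes| = 3

P0.a=0 P0.b=0
P0.a=0 P0.b=2
P0.a=2 P0.b=2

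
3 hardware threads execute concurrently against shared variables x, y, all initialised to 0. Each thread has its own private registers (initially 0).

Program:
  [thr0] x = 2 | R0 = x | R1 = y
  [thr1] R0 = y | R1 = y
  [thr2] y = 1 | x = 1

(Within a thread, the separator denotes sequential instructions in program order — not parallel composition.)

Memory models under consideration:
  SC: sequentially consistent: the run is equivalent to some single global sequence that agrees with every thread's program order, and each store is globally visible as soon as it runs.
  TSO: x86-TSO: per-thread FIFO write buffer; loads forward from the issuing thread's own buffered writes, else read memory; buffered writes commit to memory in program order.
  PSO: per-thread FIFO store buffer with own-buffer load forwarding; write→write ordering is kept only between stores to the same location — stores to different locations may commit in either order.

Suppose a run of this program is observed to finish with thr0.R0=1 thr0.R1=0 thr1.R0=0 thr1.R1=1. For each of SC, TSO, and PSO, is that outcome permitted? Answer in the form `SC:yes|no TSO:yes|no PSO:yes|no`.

SC:no TSO:no PSO:yes

outcome vector order: (thr0.R0,thr0.R1,thr1.R0,thr1.R1)
[SC] allowed = {1/1/0/0, 1/1/0/1, 1/1/1/1, 2/0/0/0, 2/0/0/1, 2/0/1/1, 2/1/0/0, 2/1/0/1, 2/1/1/1}
[TSO] allowed = {1/1/0/0, 1/1/0/1, 1/1/1/1, 2/0/0/0, 2/0/0/1, 2/0/1/1, 2/1/0/0, 2/1/0/1, 2/1/1/1}
[PSO] allowed = {1/0/0/0, 1/0/0/1, 1/0/1/1, 1/1/0/0, 1/1/0/1, 1/1/1/1, 2/0/0/0, 2/0/0/1, 2/0/1/1, 2/1/0/0, 2/1/0/1, 2/1/1/1}
target 1/0/0/1 ∈ {PSO}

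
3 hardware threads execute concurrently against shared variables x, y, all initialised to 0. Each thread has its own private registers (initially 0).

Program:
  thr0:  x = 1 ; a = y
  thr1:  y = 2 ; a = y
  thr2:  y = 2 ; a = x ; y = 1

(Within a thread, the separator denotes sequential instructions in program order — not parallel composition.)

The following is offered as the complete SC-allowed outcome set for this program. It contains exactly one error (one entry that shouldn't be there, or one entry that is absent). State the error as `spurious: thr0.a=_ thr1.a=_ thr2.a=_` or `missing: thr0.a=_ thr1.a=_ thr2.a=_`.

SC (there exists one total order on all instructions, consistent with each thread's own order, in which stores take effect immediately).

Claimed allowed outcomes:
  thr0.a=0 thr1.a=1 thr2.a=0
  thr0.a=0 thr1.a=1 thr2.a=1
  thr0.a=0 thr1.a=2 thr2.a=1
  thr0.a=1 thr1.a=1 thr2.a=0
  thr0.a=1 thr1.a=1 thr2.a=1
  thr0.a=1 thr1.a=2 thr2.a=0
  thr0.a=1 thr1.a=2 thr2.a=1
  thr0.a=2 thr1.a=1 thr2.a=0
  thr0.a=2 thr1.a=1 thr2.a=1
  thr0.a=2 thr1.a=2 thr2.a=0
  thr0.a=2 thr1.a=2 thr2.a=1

spurious: thr0.a=0 thr1.a=1 thr2.a=0

outcome vector order: (thr0.a,thr1.a,thr2.a)
under SC → 0/1/1, 0/2/1, 1/1/0, 1/1/1, 1/2/0, 1/2/1, 2/1/0, 2/1/1, 2/2/0, 2/2/1
claimed∖SC = {0/1/0}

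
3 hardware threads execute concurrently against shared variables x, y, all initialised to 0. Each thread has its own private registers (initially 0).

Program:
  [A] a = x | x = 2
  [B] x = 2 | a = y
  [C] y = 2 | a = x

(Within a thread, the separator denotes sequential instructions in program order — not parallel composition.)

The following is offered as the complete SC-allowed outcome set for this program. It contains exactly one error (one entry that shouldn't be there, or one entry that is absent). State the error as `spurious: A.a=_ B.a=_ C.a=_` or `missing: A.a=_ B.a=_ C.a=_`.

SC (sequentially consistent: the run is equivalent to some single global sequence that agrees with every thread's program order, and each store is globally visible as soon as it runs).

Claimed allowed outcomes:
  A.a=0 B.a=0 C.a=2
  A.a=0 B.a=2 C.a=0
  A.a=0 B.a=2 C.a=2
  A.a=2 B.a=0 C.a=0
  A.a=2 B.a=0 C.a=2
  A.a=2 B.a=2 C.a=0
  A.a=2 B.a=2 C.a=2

outcome vector order: (A.a,B.a,C.a)
[SC] allowed = {(0,0,2), (0,2,0), (0,2,2), (2,0,2), (2,2,0), (2,2,2)}
claimed∖SC = {(2,0,0)}

spurious: A.a=2 B.a=0 C.a=0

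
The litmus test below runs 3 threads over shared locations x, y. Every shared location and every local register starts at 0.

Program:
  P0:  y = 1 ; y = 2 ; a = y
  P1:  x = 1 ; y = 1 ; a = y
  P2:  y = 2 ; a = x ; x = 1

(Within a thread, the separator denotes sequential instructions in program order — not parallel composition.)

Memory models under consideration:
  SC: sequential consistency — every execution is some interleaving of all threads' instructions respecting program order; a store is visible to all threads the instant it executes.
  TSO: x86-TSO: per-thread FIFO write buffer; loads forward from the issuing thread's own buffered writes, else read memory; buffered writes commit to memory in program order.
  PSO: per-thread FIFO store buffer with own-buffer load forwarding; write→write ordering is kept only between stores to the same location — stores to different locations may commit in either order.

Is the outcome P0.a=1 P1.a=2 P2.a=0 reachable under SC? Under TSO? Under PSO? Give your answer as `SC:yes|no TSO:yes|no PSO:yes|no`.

outcome vector order: (P0.a,P1.a,P2.a)
SC: 7 outcomes — {1/1/0 1/1/1 1/2/1 2/1/0 2/1/1 2/2/0 2/2/1}
TSO: 8 outcomes — {1/1/0 1/1/1 1/2/0 1/2/1 2/1/0 2/1/1 2/2/0 2/2/1}
PSO: 8 outcomes — {1/1/0 1/1/1 1/2/0 1/2/1 2/1/0 2/1/1 2/2/0 2/2/1}
target 1/2/0 ∈ {TSO,PSO}

SC:no TSO:yes PSO:yes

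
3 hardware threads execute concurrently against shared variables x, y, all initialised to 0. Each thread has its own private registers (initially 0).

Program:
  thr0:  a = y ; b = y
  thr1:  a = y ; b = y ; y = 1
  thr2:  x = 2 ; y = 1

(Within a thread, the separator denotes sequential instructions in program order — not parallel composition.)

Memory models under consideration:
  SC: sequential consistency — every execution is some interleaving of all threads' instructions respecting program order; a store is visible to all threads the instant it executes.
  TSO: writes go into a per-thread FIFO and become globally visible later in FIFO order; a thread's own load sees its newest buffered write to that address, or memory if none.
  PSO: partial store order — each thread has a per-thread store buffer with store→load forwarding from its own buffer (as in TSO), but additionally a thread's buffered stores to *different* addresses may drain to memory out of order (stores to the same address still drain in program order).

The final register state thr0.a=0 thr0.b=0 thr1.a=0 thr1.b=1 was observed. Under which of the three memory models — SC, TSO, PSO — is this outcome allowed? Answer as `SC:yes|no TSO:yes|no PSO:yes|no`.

SC:yes TSO:yes PSO:yes

outcome vector order: (thr0.a,thr0.b,thr1.a,thr1.b)
SC: 9 outcomes — {0/0/0/0 0/0/0/1 0/0/1/1 0/1/0/0 0/1/0/1 0/1/1/1 1/1/0/0 1/1/0/1 1/1/1/1}
TSO: 9 outcomes — {0/0/0/0 0/0/0/1 0/0/1/1 0/1/0/0 0/1/0/1 0/1/1/1 1/1/0/0 1/1/0/1 1/1/1/1}
PSO: 9 outcomes — {0/0/0/0 0/0/0/1 0/0/1/1 0/1/0/0 0/1/0/1 0/1/1/1 1/1/0/0 1/1/0/1 1/1/1/1}
target 0/0/0/1 ∈ {SC,TSO,PSO}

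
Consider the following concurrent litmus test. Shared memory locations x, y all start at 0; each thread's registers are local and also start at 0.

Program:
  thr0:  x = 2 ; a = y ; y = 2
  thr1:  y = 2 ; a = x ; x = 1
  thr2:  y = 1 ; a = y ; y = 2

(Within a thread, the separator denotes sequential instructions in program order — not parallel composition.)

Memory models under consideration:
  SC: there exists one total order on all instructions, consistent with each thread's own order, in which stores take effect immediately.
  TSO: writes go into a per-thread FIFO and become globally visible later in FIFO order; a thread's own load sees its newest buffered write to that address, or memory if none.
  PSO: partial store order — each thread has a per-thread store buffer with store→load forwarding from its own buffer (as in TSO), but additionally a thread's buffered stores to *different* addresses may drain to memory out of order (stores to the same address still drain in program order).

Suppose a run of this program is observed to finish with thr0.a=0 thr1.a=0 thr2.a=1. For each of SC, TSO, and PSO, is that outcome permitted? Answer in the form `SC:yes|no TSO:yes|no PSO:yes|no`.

outcome vector order: (thr0.a,thr1.a,thr2.a)
under SC → <0 2 1>, <0 2 2>, <1 0 1>, <1 0 2>, <1 2 1>, <1 2 2>, <2 0 1>, <2 0 2>, <2 2 1>, <2 2 2>
under TSO → <0 0 1>, <0 0 2>, <0 2 1>, <0 2 2>, <1 0 1>, <1 0 2>, <1 2 1>, <1 2 2>, <2 0 1>, <2 0 2>, <2 2 1>, <2 2 2>
under PSO → <0 0 1>, <0 0 2>, <0 2 1>, <0 2 2>, <1 0 1>, <1 0 2>, <1 2 1>, <1 2 2>, <2 0 1>, <2 0 2>, <2 2 1>, <2 2 2>
target <0 0 1> ∈ {TSO,PSO}

SC:no TSO:yes PSO:yes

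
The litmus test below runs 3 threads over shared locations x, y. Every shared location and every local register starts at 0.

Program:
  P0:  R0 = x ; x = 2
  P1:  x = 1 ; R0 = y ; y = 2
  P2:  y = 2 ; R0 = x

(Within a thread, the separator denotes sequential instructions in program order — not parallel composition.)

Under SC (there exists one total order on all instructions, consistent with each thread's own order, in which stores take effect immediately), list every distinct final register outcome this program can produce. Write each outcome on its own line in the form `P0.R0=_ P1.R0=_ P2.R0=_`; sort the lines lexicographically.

outcome vector order: (P0.R0,P1.R0,P2.R0)
|SC outcomes| = 10

P0.R0=0 P1.R0=0 P2.R0=1
P0.R0=0 P1.R0=0 P2.R0=2
P0.R0=0 P1.R0=2 P2.R0=0
P0.R0=0 P1.R0=2 P2.R0=1
P0.R0=0 P1.R0=2 P2.R0=2
P0.R0=1 P1.R0=0 P2.R0=1
P0.R0=1 P1.R0=0 P2.R0=2
P0.R0=1 P1.R0=2 P2.R0=0
P0.R0=1 P1.R0=2 P2.R0=1
P0.R0=1 P1.R0=2 P2.R0=2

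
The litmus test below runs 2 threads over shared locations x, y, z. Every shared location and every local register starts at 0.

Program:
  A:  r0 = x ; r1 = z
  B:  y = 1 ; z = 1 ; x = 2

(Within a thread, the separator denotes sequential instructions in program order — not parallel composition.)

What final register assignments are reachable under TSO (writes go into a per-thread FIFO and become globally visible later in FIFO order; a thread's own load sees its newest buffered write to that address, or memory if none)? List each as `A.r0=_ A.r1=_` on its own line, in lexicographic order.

outcome vector order: (A.r0,A.r1)
|TSO outcomes| = 3

A.r0=0 A.r1=0
A.r0=0 A.r1=1
A.r0=2 A.r1=1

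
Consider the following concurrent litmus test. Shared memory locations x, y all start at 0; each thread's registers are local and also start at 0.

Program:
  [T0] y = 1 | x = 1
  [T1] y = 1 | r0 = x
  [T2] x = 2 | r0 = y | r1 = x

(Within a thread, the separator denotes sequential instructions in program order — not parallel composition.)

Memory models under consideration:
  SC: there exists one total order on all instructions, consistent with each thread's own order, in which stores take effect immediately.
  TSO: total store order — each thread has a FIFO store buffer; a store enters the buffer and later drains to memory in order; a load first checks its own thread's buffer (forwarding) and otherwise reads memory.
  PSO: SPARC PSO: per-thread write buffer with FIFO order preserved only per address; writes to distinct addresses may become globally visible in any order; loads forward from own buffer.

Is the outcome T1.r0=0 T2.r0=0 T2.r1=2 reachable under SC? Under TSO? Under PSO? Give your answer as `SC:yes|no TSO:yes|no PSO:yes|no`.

SC:no TSO:yes PSO:yes

outcome vector order: (T1.r0,T2.r0,T2.r1)
[SC] allowed = {0/1/1 0/1/2 1/0/1 1/0/2 1/1/1 1/1/2 2/0/1 2/0/2 2/1/1 2/1/2}
[TSO] allowed = {0/0/1 0/0/2 0/1/1 0/1/2 1/0/1 1/0/2 1/1/1 1/1/2 2/0/1 2/0/2 2/1/1 2/1/2}
[PSO] allowed = {0/0/1 0/0/2 0/1/1 0/1/2 1/0/1 1/0/2 1/1/1 1/1/2 2/0/1 2/0/2 2/1/1 2/1/2}
target 0/0/2 ∈ {TSO,PSO}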